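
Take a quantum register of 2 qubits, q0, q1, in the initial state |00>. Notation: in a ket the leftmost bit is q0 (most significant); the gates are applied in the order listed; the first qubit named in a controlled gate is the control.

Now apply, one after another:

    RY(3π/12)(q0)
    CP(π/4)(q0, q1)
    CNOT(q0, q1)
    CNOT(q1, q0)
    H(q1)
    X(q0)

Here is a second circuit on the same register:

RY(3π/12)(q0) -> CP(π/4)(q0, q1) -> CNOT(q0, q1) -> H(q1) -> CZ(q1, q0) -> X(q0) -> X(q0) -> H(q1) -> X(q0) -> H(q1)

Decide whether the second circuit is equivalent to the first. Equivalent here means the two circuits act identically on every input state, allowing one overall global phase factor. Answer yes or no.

No, they are not equivalent — no single phase factor reconciles the two unitaries.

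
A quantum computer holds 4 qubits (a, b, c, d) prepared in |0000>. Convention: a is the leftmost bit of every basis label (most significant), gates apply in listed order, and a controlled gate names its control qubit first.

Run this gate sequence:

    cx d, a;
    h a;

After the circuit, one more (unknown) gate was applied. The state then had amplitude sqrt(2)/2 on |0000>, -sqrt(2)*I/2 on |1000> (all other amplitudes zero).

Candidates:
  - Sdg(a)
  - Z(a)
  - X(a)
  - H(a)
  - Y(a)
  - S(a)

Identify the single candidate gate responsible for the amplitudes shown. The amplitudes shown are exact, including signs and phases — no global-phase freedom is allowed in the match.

The applied gate was Sdg(a).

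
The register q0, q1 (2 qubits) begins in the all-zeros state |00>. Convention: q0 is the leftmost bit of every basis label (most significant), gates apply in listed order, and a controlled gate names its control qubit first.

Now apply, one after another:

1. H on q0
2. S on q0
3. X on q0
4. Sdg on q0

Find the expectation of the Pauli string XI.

The observable XI averages to -1.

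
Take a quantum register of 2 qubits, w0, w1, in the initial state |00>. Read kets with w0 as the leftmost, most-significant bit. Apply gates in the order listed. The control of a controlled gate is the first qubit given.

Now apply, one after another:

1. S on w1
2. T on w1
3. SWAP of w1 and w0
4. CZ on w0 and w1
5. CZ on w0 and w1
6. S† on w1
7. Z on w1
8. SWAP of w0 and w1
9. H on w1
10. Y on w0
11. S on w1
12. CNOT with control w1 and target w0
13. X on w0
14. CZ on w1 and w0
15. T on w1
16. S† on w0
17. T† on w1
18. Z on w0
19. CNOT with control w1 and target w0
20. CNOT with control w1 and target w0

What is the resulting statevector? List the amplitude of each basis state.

The final amplitudes are sqrt(2)*I/2 on |00>, 0 on |01>, 0 on |10>, sqrt(2)*I/2 on |11>.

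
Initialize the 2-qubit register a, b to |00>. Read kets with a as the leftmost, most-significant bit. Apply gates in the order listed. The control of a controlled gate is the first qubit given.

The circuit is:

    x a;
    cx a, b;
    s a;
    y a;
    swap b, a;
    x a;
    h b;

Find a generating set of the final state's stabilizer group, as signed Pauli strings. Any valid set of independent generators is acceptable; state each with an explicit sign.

The stabilizer group can be generated by +IX, +ZI, among other valid generating sets.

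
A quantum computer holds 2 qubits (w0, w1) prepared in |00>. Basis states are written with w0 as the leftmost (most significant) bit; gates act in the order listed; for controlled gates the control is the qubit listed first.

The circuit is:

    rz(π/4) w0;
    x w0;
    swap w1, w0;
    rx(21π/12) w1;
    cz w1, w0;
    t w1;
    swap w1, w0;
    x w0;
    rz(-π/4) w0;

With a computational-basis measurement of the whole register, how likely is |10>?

A full measurement returns |10> with probability 1/2 - sqrt(2)/4.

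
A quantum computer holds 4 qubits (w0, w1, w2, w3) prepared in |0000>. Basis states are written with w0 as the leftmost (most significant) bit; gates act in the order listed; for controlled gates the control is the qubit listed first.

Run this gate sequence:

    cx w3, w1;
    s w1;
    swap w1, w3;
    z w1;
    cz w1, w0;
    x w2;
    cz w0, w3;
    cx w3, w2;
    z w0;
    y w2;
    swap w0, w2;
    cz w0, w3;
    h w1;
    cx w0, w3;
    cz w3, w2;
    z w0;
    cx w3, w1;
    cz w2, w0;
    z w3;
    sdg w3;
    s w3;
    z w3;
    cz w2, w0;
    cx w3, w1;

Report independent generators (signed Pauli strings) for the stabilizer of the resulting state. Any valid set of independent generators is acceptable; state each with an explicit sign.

The stabilizer group can be generated by +IXII, +ZIII, +IIZI, +IIIZ, among other valid generating sets. Key observation: gates 17-24 undo each other exactly, leaving only the rest of the circuit to track.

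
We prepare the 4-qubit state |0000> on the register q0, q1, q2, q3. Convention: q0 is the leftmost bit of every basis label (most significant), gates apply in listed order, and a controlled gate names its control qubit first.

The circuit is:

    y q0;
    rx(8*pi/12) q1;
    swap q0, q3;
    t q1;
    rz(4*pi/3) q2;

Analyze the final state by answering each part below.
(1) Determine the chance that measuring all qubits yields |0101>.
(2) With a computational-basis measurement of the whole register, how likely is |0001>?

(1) Outcome |0101> occurs with probability 3/4.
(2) Outcome |0001> occurs with probability 1/4.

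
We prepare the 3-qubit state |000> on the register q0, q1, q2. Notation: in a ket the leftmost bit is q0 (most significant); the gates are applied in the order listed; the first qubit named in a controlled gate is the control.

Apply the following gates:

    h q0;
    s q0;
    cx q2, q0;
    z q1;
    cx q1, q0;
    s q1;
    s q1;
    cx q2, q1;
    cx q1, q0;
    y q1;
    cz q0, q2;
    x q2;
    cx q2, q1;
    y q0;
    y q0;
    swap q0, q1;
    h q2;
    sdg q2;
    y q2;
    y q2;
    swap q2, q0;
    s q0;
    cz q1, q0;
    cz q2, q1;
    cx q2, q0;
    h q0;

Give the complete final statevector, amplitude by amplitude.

The final amplitudes are -sqrt(2)/2 on |010>, sqrt(2)*I/2 on |100>, and 0 on every other basis state.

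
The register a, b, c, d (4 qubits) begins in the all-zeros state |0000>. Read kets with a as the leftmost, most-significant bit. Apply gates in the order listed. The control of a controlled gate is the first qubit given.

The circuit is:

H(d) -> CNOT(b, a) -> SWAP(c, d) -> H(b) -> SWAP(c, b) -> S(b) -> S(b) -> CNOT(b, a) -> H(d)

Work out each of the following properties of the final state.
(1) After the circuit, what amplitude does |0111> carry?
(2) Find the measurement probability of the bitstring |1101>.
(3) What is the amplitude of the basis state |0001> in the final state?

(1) |0111> carries amplitude 0 in the final state.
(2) A full measurement returns |1101> with probability 1/8.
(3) The final state's coefficient on |0001> equals sqrt(2)/4.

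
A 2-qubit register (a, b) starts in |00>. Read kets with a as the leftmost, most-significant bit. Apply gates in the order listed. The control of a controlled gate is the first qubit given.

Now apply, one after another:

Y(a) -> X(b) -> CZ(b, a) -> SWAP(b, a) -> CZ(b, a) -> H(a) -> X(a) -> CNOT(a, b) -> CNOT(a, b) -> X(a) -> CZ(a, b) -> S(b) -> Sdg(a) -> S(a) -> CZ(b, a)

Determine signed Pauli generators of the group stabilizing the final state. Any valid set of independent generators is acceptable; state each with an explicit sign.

One valid set of independent stabilizer generators is -XI, -IZ (any independent generating set of the same group is equally correct). Key observation: steps 7-10 multiply out to the identity, so the circuit reduces to the remaining gates.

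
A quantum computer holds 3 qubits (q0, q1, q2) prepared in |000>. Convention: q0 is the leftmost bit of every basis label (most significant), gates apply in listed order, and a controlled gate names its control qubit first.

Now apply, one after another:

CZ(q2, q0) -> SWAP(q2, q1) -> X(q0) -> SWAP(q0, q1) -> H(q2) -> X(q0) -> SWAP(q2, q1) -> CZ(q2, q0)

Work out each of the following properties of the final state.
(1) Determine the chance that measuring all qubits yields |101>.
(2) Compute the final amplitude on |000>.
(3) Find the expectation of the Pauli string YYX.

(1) The probability of measuring |101> is 1/2.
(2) The amplitude on |000> is 0.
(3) The expectation value of YYX is 0.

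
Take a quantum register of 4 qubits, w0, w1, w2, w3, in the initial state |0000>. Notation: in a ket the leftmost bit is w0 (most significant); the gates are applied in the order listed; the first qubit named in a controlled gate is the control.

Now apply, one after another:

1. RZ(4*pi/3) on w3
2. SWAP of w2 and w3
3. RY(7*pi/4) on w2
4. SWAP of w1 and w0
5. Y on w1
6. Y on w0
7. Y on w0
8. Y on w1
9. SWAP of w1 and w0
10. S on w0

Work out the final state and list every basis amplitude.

The resulting statevector has amplitude sqrt(sqrt(2) + 2)*exp(I*pi/3)/2 on |0000>, -sqrt(2 - sqrt(2))*exp(I*pi/3)/2 on |0010>, and 0 on every other basis state. Key observation: steps 4-9 multiply out to the identity, so the circuit reduces to the remaining gates.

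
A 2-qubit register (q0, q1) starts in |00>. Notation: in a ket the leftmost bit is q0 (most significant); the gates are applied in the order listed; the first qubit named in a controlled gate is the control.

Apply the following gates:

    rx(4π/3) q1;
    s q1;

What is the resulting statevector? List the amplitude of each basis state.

The resulting statevector has amplitude -1/2 on |00>, sqrt(3)/2 on |01>, 0 on |10>, 0 on |11>.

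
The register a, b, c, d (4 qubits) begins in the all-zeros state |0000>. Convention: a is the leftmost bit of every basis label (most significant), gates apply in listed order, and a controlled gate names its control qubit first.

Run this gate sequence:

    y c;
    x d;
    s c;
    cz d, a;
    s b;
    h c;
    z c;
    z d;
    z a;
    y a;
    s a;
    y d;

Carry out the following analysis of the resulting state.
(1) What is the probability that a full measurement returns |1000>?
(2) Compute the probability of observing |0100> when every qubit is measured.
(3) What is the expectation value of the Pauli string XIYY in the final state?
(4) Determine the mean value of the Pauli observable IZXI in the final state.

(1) The probability of measuring |1000> is 1/2.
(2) Outcome |0100> occurs with probability 0.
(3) In the final state, XIYY has expectation 0.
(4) The observable IZXI averages to 1.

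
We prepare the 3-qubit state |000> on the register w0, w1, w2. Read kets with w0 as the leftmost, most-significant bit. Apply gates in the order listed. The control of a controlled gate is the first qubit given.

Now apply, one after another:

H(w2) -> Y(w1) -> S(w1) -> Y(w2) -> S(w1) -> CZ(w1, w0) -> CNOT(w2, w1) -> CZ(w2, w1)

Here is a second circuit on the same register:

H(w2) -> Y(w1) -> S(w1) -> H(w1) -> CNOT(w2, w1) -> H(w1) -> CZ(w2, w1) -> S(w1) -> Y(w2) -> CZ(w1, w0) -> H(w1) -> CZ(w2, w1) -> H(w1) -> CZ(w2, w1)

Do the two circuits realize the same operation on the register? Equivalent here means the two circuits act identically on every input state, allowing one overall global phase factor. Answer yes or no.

Yes — the two circuits implement the same unitary up to a global phase.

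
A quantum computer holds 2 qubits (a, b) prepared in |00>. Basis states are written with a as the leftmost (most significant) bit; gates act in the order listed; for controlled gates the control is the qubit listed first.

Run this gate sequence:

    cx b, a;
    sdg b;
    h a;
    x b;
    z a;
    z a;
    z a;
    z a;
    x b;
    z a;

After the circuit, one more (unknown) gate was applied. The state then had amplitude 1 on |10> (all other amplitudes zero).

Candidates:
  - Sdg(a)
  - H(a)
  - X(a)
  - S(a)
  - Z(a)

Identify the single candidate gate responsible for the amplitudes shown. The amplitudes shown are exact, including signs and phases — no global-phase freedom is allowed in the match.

It was H(a) that produced the state shown.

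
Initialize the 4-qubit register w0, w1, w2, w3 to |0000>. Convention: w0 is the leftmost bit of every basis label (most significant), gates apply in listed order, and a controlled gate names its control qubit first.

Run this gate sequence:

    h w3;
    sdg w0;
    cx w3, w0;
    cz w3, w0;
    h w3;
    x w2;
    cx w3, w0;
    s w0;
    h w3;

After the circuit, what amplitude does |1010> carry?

The amplitude on |1010> is 0.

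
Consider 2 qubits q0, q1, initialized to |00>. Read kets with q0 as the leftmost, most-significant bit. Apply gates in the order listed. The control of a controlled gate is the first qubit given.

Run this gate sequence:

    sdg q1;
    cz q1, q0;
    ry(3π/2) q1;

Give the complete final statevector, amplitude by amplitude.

The resulting statevector has amplitude -sqrt(2)/2 on |00>, sqrt(2)/2 on |01>, 0 on |10>, 0 on |11>.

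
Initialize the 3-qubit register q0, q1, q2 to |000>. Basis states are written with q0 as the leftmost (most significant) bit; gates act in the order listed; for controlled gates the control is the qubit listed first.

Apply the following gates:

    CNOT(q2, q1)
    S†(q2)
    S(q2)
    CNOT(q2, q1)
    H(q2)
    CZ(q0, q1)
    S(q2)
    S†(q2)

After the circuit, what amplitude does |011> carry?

|011> carries amplitude 0 in the final state. Key observation: steps 1-4 multiply out to the identity, so the circuit reduces to the remaining gates.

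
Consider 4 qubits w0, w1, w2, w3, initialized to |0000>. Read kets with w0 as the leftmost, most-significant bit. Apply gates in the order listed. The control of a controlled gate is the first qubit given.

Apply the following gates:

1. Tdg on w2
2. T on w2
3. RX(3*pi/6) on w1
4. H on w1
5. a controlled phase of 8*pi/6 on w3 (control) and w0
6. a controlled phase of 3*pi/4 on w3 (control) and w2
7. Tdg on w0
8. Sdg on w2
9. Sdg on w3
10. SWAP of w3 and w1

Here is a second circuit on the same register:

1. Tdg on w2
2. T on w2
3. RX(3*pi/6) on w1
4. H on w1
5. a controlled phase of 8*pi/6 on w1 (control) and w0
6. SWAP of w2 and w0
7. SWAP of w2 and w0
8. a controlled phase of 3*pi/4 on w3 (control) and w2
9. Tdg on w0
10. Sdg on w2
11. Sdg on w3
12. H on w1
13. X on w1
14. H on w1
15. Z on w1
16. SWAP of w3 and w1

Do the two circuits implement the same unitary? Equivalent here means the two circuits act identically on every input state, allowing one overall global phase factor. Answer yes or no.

No, they are not equivalent — no single phase factor reconciles the two unitaries.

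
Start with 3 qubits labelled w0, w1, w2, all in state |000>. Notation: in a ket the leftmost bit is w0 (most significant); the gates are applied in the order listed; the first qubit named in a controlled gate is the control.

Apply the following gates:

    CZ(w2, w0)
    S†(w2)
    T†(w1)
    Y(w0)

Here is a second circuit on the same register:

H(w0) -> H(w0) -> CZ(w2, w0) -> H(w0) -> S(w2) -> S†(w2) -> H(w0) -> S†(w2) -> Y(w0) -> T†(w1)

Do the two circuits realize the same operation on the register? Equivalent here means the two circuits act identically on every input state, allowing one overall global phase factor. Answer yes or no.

Yes, they are equivalent — the unitaries differ by at most a global phase.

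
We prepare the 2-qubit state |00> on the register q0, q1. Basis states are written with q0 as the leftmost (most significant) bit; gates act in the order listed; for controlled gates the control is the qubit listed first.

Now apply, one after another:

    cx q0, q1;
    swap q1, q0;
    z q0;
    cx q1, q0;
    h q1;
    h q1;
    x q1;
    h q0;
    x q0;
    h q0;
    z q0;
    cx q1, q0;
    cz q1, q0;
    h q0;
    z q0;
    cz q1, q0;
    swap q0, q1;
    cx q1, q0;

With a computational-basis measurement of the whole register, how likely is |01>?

Outcome |01> occurs with probability 1/2.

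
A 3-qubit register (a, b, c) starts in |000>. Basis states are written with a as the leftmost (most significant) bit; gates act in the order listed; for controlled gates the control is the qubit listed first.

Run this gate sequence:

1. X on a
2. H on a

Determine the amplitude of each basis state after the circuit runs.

The resulting statevector has amplitude sqrt(2)/2 on |000>, -sqrt(2)/2 on |100>, and 0 on every other basis state.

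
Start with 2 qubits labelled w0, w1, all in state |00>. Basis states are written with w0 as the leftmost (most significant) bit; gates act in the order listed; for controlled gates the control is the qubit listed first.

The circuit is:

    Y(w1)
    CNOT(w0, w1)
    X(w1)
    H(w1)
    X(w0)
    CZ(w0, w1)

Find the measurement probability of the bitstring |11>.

The probability of measuring |11> is 1/2.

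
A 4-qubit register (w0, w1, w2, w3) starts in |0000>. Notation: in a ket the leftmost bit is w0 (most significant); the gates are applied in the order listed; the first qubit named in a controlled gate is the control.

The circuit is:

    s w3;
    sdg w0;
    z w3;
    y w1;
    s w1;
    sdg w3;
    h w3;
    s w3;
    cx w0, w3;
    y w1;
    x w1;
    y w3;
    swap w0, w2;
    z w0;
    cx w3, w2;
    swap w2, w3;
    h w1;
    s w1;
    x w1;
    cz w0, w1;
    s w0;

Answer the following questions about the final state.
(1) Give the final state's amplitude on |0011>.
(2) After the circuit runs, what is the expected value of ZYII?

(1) The amplitude on |0011> is I/2.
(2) The observable ZYII averages to 1.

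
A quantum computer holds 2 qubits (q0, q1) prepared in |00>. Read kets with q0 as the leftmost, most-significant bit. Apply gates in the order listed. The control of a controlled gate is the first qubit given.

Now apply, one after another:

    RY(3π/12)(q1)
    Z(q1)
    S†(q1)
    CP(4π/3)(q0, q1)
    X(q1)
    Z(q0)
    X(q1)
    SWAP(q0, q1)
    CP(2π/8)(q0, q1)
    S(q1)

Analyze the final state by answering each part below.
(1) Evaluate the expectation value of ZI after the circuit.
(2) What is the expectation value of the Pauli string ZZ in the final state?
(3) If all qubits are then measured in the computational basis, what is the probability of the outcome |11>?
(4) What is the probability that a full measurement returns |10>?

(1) The expectation value of ZI is sqrt(2)/2.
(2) The expectation value of ZZ is sqrt(2)/2.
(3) Outcome |11> occurs with probability 0.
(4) The probability of measuring |10> is 1/2 - sqrt(2)/4.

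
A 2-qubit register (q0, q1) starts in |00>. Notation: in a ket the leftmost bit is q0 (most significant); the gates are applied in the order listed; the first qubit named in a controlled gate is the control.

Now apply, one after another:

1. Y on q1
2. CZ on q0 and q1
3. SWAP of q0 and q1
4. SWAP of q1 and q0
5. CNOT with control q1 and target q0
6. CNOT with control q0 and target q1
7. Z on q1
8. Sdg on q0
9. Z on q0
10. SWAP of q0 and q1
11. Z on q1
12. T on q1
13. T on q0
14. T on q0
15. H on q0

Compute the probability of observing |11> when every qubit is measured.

The probability of measuring |11> is 1/2.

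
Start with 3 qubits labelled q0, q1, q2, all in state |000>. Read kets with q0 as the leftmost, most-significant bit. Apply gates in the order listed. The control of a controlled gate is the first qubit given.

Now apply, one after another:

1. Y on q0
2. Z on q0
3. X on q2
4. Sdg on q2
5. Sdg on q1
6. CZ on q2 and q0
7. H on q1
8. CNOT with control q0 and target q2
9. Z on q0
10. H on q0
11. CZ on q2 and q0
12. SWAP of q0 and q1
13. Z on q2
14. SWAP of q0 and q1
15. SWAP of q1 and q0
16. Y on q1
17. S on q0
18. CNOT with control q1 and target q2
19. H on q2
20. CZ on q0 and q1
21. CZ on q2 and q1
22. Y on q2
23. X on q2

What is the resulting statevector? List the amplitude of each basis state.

After the circuit, the state carries amplitude sqrt(2)/4 on |000>, -sqrt(2)/4 on |001>, sqrt(2)/4 on |010>, -sqrt(2)/4 on |011>, sqrt(2)*I/4 on |100>, -sqrt(2)*I/4 on |101>, -sqrt(2)*I/4 on |110>, sqrt(2)*I/4 on |111>.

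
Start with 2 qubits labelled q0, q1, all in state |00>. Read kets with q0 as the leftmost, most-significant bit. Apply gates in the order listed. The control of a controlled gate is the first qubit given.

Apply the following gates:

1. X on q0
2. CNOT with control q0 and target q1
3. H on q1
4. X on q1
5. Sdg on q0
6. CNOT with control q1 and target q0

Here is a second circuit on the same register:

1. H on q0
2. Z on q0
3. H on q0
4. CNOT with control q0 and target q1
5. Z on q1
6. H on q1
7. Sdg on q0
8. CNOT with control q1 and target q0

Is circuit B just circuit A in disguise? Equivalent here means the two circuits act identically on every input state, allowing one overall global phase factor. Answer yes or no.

Yes, they are equivalent — the unitaries differ by at most a global phase.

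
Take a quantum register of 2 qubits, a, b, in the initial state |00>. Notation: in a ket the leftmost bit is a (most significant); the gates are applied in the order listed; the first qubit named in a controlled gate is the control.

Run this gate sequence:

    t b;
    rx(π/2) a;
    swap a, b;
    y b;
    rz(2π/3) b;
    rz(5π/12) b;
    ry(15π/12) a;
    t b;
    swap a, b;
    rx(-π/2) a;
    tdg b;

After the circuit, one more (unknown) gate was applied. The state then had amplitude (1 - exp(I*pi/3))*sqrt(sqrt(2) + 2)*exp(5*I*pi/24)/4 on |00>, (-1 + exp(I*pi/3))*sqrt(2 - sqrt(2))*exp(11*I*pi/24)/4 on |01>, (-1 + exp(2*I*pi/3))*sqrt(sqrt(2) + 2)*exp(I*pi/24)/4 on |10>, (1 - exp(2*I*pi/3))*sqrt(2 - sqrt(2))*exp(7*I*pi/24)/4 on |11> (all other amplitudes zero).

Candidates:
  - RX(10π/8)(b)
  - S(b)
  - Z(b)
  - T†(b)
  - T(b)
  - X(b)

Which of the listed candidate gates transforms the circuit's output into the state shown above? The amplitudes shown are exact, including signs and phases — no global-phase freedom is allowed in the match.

The applied gate was X(b).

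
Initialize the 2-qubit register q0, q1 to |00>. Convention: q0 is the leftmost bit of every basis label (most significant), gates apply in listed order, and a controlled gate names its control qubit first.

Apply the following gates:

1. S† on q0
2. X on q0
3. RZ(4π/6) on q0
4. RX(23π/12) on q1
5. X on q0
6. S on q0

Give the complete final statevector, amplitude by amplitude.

The resulting statevector has amplitude (-sqrt(3*sqrt(2) + 6)/4 - sqrt(2 - sqrt(2))/4)*exp(I*pi/3) on |00>, (-sqrt(sqrt(2) + 2)/4 + sqrt(6 - 3*sqrt(2))/4)*exp(5*I*pi/6) on |01>, 0 on |10>, 0 on |11>.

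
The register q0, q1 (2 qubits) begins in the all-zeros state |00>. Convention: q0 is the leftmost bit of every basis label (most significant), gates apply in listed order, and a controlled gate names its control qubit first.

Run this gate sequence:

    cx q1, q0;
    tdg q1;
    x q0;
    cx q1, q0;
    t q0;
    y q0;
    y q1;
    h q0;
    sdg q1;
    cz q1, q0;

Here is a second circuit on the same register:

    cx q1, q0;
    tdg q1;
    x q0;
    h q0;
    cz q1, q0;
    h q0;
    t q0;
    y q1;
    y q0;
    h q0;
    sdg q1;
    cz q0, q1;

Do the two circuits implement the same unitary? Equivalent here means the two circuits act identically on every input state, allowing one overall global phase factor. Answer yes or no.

Yes, they are equivalent — the unitaries differ by at most a global phase.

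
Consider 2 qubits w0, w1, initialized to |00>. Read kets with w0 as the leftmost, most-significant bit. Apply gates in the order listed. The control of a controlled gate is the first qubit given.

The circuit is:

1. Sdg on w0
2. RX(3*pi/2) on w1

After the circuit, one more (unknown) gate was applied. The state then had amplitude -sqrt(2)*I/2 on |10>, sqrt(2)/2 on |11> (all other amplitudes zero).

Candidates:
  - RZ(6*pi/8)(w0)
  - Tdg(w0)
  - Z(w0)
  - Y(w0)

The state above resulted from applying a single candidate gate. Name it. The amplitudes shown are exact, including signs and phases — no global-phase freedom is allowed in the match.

The applied gate was Y(w0).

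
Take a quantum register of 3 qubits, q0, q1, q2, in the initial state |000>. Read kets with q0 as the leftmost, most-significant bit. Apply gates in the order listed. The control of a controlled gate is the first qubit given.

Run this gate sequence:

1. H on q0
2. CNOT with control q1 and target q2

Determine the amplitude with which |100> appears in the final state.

The amplitude on |100> is sqrt(2)/2.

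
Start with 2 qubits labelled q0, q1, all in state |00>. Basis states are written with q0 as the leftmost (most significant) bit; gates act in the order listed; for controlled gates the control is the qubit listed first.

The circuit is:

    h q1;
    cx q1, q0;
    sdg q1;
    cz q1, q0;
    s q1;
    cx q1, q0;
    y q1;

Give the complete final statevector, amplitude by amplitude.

The resulting statevector has amplitude sqrt(2)*I/2 on |00>, sqrt(2)*I/2 on |01>, 0 on |10>, 0 on |11>.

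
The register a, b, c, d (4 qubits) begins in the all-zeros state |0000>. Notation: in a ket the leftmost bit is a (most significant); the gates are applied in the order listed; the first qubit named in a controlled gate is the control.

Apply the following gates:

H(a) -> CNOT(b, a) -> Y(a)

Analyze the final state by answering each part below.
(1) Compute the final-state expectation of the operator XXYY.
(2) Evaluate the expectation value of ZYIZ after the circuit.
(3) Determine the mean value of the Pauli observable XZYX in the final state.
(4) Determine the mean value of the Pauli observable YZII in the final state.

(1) The expectation value of XXYY is 0.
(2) In the final state, ZYIZ has expectation 0.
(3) The observable XZYX averages to 0.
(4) The observable YZII averages to 0.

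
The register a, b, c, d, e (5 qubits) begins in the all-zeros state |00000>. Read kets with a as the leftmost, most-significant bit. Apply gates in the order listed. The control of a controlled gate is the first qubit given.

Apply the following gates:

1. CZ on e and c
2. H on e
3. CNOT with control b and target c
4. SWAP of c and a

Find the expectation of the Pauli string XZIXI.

The observable XZIXI averages to 0.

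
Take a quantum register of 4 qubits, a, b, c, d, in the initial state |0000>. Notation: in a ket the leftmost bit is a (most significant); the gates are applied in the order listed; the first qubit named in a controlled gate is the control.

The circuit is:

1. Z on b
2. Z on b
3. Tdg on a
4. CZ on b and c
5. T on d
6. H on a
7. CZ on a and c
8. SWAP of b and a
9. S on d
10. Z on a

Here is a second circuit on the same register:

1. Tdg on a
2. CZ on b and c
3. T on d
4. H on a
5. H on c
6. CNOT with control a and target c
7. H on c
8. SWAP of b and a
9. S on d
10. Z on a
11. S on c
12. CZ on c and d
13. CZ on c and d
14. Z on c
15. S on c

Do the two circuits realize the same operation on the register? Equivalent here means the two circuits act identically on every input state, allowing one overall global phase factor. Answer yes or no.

Yes — the two circuits implement the same unitary up to a global phase.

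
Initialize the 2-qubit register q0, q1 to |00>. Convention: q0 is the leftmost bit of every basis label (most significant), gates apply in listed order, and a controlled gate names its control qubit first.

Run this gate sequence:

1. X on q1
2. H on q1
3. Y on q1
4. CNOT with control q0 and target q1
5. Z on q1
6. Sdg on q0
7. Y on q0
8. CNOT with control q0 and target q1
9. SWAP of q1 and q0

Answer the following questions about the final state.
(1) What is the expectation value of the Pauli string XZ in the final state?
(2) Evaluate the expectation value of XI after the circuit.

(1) In the final state, XZ has expectation 1.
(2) The observable XI averages to -1.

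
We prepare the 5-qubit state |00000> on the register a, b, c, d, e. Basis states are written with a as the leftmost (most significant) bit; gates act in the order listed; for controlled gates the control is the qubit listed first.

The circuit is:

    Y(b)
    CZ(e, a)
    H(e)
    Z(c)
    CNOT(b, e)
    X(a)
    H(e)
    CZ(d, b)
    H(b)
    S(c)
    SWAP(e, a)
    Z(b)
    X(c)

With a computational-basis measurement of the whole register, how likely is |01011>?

A full measurement returns |01011> with probability 0.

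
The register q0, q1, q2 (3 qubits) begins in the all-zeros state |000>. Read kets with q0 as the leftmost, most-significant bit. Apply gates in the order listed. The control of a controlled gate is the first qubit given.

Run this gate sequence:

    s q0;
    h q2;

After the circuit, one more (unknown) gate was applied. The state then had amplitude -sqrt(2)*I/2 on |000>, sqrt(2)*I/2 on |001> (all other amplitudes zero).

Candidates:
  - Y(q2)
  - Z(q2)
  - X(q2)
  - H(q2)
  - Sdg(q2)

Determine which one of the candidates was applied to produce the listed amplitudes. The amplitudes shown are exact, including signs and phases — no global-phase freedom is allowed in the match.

The unique candidate consistent with the amplitudes is Y(q2).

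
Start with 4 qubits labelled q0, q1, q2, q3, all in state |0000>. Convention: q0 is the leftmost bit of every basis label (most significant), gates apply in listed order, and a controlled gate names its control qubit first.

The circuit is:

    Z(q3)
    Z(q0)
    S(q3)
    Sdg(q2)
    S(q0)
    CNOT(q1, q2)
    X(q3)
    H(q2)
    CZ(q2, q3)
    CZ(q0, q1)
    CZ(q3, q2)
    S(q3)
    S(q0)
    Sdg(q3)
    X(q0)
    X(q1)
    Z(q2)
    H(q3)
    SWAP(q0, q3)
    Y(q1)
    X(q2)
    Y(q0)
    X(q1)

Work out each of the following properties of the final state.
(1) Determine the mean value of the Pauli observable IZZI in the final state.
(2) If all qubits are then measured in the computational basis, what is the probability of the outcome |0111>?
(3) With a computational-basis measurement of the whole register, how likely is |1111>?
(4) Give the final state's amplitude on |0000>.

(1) In the final state, IZZI has expectation 0.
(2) The probability of measuring |0111> is 1/4.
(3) The probability of measuring |1111> is 1/4.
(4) |0000> carries amplitude 0 in the final state.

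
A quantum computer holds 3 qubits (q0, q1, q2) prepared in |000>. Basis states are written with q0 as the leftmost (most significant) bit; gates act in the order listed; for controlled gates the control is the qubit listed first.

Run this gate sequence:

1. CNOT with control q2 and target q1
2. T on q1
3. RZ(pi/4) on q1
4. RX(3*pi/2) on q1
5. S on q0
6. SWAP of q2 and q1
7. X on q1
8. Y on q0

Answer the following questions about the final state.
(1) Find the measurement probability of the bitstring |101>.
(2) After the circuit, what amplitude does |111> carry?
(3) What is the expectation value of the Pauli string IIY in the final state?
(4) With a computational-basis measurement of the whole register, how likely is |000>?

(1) Outcome |101> occurs with probability 0.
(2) The final state's coefficient on |111> equals -sqrt(2)*exp(7*I*pi/8)/2.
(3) The observable IIY averages to 1.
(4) The probability of measuring |000> is 0.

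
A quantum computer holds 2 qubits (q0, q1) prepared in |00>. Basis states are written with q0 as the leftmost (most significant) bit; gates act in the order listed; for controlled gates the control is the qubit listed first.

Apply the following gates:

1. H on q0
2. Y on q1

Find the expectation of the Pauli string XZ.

The observable XZ averages to -1.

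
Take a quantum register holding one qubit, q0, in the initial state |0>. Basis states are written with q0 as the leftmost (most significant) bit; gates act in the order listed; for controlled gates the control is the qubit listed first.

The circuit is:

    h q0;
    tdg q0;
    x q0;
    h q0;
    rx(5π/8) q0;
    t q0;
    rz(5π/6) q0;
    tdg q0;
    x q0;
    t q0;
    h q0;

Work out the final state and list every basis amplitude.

The final amplitudes are -sqrt(2)*I*exp(I*pi/6)*sin(5*pi/16)/4 - sqrt(2)*exp(5*I*pi/12)*cos(5*pi/16)/4 + sqrt(2)*exp(-5*I*pi/12)*cos(5*pi/16)/4 + sqrt(2)*exp(-I*pi/6)*cos(5*pi/16)/4 - sqrt(2)*I*exp(-5*I*pi/12)*sin(5*pi/16)/4 - sqrt(2)*I*exp(5*I*pi/12)*sin(5*pi/16)/4 + sqrt(2)*exp(I*pi/6)*cos(5*pi/16)/4 + sqrt(2)*I*exp(-I*pi/6)*sin(5*pi/16)/4 on |0>, -sqrt(2)*I*exp(-I*pi/6)*sin(5*pi/16)/4 - sqrt(2)*I*exp(I*pi/6)*sin(5*pi/16)/4 - sqrt(2)*exp(5*I*pi/12)*cos(5*pi/16)/4 - sqrt(2)*I*exp(5*I*pi/12)*sin(5*pi/16)/4 + sqrt(2)*I*exp(-5*I*pi/12)*sin(5*pi/16)/4 - sqrt(2)*exp(-I*pi/6)*cos(5*pi/16)/4 + sqrt(2)*exp(I*pi/6)*cos(5*pi/16)/4 - sqrt(2)*exp(-5*I*pi/12)*cos(5*pi/16)/4 on |1>.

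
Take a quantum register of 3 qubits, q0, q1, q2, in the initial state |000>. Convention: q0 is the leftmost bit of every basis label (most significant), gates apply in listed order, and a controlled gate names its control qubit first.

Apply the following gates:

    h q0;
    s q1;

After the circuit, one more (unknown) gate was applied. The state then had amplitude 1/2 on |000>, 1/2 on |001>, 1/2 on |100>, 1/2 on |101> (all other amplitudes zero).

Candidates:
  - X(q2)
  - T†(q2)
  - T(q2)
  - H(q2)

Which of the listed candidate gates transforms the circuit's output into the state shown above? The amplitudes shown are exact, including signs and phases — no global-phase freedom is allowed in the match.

The unique candidate consistent with the amplitudes is H(q2).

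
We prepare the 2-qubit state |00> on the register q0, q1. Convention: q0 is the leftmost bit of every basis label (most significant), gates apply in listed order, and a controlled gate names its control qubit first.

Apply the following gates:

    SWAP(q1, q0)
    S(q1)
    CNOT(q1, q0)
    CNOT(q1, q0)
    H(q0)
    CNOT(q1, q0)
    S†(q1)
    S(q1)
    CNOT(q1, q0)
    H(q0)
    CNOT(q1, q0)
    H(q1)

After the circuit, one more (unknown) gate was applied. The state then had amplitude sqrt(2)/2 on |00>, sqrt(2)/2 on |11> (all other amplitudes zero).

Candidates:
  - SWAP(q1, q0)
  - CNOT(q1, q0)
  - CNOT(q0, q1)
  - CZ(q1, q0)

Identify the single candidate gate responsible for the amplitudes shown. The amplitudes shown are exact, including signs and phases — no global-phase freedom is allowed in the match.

The applied gate was CNOT(q1, q0). Key observation: gates 4-11 undo each other exactly, leaving only the rest of the circuit to track.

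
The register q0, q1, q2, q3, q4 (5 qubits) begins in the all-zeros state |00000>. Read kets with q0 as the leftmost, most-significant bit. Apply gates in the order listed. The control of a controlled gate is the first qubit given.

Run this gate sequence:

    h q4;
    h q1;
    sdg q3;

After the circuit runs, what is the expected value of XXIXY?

The observable XXIXY averages to 0.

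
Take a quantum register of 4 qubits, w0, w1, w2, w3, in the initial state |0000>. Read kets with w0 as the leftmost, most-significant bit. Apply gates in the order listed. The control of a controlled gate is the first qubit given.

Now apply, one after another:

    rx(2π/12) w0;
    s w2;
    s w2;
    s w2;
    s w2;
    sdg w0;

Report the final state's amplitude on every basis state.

The resulting statevector has amplitude sqrt(2)/4 + sqrt(6)/4 on |0000>, -sqrt(6)/4 + sqrt(2)/4 on |1000>, and 0 on every other basis state.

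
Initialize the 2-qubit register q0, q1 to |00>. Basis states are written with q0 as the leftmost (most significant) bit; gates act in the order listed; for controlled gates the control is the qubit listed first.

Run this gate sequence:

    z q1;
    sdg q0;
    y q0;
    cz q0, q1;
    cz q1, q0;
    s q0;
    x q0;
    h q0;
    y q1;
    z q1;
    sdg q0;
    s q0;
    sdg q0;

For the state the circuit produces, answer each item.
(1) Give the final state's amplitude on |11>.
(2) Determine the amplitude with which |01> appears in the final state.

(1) The amplitude on |11> is sqrt(2)/2.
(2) |01> carries amplitude sqrt(2)*I/2 in the final state.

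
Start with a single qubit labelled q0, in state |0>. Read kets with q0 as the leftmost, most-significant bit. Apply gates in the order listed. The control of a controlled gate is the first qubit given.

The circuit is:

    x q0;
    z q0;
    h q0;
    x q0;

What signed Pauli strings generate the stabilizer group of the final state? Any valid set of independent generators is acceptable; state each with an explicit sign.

The stabilizer group can be generated by -X, among other valid generating sets.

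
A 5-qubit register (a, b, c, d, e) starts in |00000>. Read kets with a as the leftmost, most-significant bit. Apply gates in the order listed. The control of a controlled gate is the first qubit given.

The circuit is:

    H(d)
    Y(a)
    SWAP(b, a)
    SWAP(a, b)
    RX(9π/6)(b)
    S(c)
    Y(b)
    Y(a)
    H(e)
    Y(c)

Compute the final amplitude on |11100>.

The amplitude on |11100> is 0.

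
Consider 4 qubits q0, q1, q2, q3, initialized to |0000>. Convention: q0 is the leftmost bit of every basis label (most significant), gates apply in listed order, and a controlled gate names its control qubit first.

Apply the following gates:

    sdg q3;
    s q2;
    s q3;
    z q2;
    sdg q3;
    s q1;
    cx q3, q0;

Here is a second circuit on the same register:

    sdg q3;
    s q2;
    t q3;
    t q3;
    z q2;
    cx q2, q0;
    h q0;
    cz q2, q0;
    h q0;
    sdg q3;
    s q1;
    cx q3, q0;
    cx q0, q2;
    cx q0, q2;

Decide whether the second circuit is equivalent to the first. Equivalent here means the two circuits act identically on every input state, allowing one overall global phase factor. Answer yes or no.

Yes: on every input state the two circuits agree up to one overall phase factor.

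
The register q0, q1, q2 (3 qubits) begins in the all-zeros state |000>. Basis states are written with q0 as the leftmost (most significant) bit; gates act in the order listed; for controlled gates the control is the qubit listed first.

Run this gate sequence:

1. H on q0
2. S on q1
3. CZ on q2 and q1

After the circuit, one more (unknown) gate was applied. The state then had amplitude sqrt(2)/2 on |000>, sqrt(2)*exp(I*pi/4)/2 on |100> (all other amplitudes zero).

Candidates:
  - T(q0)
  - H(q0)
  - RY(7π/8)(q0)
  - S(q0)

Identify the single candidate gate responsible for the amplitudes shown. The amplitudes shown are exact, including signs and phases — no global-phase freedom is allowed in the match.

It was T(q0) that produced the state shown.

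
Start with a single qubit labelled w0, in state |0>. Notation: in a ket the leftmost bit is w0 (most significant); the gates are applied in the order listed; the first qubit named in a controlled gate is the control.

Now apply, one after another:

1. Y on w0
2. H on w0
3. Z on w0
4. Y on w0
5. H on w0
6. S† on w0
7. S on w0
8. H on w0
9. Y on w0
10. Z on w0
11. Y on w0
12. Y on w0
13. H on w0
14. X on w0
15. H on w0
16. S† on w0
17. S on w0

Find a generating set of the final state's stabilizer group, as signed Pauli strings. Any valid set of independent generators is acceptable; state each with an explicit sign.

One valid set of independent stabilizer generators is +X (any independent generating set of the same group is equally correct). Key observation: gates 3-10 undo each other exactly, leaving only the rest of the circuit to track.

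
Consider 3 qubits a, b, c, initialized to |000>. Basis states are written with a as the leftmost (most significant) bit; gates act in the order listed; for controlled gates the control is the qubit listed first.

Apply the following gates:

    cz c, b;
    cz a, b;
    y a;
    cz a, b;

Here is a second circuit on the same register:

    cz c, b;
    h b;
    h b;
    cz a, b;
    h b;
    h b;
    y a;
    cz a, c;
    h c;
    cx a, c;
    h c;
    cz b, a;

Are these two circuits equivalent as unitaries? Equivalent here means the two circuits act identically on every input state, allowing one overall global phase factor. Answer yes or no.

Yes, they are equivalent — the unitaries differ by at most a global phase.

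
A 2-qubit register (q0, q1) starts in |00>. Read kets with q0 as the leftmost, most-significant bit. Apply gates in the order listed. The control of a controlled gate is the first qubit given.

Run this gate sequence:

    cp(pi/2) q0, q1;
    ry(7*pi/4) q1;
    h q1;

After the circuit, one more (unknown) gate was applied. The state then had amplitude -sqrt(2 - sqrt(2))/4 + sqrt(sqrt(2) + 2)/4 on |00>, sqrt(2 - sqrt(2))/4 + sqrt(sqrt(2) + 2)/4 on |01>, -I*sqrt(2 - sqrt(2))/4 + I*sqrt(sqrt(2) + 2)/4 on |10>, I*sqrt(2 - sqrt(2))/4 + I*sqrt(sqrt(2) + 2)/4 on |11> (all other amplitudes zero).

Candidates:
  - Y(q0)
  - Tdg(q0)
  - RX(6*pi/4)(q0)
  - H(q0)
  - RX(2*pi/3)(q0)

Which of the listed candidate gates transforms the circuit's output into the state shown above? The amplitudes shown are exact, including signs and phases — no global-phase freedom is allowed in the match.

It was RX(6*pi/4)(q0) that produced the state shown.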